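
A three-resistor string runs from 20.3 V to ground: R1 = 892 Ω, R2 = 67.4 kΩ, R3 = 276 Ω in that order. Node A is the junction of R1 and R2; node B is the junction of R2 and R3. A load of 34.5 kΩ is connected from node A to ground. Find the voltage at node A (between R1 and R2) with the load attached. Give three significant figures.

V ≈ 19.5 V

Below node A the series string R2+R3 = 67680 Ω sits in parallel with the 34500 Ω load: 22850 Ω.
V_A = 20.3 × 22850/(892 + 22850) = 19.5 V.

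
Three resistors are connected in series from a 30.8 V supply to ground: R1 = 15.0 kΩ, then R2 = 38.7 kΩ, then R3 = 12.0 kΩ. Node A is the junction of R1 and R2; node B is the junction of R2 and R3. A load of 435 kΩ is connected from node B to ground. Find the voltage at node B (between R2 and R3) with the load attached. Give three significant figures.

V ≈ 5.50 V

At node B, R3 is in parallel with the load: R3‖R_L = 11.68 kΩ.
Below node A the resistance is R2 + (R3‖R_L) = 50.38 kΩ, so V_A = 30.8 × 50.38/65.38 = 23.73 V.
Then V_B = V_A × (R3‖R_L)/(R2 + R3‖R_L) = 23.73 × 11.68/50.38 = 5.50 V.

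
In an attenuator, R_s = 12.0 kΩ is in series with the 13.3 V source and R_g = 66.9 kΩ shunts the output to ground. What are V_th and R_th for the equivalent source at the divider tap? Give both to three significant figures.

V_th is the open-circuit tap voltage: 13.3 × 66.9/(12.0 + 66.9) = 11.3 V.
With the supply zeroed, R_s and R_g appear in parallel from the tap: R_th = R_s‖R_g = (12.0 × 66.9)/78.90 = 10.2 kΩ.

V_th = 11.3 V, R_th = 10.2 kΩ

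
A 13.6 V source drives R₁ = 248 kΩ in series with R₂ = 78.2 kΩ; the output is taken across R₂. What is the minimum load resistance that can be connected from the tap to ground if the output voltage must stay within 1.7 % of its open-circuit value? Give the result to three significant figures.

Output resistance R_th = R₁‖R₂ = (248 × 78.2)/326.2 = 59.45 kΩ.
The fractional drop is R_th/(R_th + R_L); requiring this ≤ 0.0170 gives R_L ≥ R_th(1/0.0170 − 1) = 59.45 × 57.82 = 3.44 MΩ.

R_L(min) ≈ 3.44 MΩ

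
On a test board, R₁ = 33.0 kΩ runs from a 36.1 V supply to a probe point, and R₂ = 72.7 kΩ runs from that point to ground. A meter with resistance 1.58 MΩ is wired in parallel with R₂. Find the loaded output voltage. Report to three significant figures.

V_out ≈ 24.5 V

The load sits in parallel with R₂: R₂‖R_L = (72.7 × 1580) / (72.7 + 1580) = 69.50 kΩ.
V_out = 36.1 × 69.50 / (33.0 + 69.50) = 36.1 × 69.50/102.5 = 24.5 V.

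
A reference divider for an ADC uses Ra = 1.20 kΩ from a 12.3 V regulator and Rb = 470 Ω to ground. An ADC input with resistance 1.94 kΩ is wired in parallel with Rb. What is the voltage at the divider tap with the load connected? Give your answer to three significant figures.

The load sits in parallel with Rb: Rb‖R_L = (470 × 1940) / (470 + 1940) = 378.3 Ω.
V_out = 12.3 × 378.3 / (1200 + 378.3) = 12.3 × 378.3/1578 = 2.95 V.
(Unloaded it would have been 3.46 V.)

V_out ≈ 2.95 V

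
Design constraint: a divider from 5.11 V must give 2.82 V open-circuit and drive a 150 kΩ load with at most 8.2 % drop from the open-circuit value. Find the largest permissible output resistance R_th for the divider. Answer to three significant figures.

R_th ≤ 13.4 kΩ

Loading drop = R_th/(R_th + R_L) ≤ 0.0820, so R_th ≤ R_L · ε/(1−ε) = 150 kΩ × 0.0820/0.9180 = 13.4 kΩ.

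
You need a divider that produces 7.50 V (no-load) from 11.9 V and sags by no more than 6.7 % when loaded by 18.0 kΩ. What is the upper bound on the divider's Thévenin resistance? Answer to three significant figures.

Loading drop = R_th/(R_th + R_L) ≤ 0.0670, so R_th ≤ R_L · ε/(1−ε) = 18.0 kΩ × 0.0670/0.9330 = 1.29 kΩ.

R_th ≤ 1.29 kΩ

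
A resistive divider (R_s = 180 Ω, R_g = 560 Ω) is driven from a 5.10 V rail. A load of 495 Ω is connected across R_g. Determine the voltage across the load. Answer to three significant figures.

The load sits in parallel with R_g: R_g‖R_L = (560 × 495) / (560 + 495) = 262.7 Ω.
V_out = 5.10 × 262.7 / (180 + 262.7) = 5.10 × 262.7/442.7 = 3.03 V.

V_out ≈ 3.03 V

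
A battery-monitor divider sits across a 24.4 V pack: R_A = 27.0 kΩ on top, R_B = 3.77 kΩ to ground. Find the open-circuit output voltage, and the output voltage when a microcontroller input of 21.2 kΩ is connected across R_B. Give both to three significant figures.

Open-circuit: V = 24.4 × 3.77/(27.0 + 3.77) = 2.99 V.
With the load, R_B becomes R_B‖R_L = 3.201 kΩ, so V = 24.4 × 3.201/30.20 = 2.59 V.

Unloaded: 2.99 V; loaded: 2.59 V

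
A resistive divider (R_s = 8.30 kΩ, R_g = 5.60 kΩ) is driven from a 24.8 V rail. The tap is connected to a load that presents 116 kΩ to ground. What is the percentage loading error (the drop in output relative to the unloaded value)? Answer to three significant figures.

2.80 %

The divider's output (Thévenin) resistance is R_s‖R_g = 3.344 kΩ.
Fractional drop under load = R_th/(R_th + R_L) = 3.344 / (3.344 + 116) = 0.02802.
So the output falls by 2.80 %.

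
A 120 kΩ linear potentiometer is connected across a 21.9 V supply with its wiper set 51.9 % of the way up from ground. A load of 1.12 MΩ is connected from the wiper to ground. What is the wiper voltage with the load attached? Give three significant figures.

V ≈ 11.1 V

The wiper splits the pot into (1−α)R = 57.72 kΩ above and αR = 62.28 kΩ below.
Lower section ‖ load = 59.00 kΩ.
V_wiper = 21.9 × 59.00/(57.72 + 59.00) = 11.1 V.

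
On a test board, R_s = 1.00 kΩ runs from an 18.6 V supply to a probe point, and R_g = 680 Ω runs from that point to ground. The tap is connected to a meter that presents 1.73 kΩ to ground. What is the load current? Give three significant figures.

R_g‖R_L = 488.1 Ω; V_out = 18.6 × 488.1/1488 = 6.101 V.
I_L = V_out / R_L = 6.101 / 1.73 kΩ = 3.53 mA.

I_L ≈ 3.53 mA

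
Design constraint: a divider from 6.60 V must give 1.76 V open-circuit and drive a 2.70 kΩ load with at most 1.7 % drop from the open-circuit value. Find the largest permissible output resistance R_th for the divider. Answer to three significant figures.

Loading drop = R_th/(R_th + R_L) ≤ 0.0170, so R_th ≤ R_L · ε/(1−ε) = 2.70 kΩ × 0.0170/0.9830 = 46.7 Ω.
(Any R1, R2 with R2/(R1+R2) = 0.267 and R1‖R2 ≤ 46.7 Ω will meet the spec.)

R_th ≤ 46.7 Ω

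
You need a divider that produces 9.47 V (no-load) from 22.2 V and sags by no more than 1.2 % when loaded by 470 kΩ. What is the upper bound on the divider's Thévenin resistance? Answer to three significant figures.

R_th ≤ 5.71 kΩ

Loading drop = R_th/(R_th + R_L) ≤ 0.0120, so R_th ≤ R_L · ε/(1−ε) = 470 kΩ × 0.0120/0.9880 = 5.71 kΩ.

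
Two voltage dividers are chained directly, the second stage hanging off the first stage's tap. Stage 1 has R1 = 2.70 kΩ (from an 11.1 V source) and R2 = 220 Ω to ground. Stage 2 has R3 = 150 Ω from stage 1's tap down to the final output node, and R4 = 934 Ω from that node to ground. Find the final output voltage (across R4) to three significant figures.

Stage 2 presents R3+R4 = 1084 Ω as a load on stage 1's tap.
Stage 1's lower leg becomes R2‖(R3+R4) = 182.9 Ω, so V_mid = 11.1 × 182.9/2883 = 0.7042 V.
Stage 2 is itself unloaded: V_out = V_mid × R4/(R3+R4) = 0.7042 × 934/1084 = 0.607 V.

V_out ≈ 0.607 V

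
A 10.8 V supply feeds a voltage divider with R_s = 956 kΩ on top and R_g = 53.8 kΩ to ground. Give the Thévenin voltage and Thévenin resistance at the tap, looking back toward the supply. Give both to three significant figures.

V_th is the open-circuit tap voltage: 10.8 × 53.8/(956 + 53.8) = 0.575 V.
With the supply zeroed, R_s and R_g appear in parallel from the tap: R_th = R_s‖R_g = (956 × 53.8)/1010 = 50.9 kΩ.

V_th = 0.575 V, R_th = 50.9 kΩ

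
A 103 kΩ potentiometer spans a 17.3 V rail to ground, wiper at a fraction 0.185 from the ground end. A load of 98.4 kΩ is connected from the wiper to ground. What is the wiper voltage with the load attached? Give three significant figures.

The wiper splits the pot into (1−α)R = 83.94 kΩ above and αR = 19.05 kΩ below.
Lower section ‖ load = 15.96 kΩ.
V_wiper = 17.3 × 15.96/(83.94 + 15.96) = 2.76 V.

V ≈ 2.76 V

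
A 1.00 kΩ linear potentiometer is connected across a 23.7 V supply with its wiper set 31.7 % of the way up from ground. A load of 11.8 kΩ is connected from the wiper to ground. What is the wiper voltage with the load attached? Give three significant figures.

V ≈ 7.38 V

The wiper splits the pot into (1−α)R = 683.0 Ω above and αR = 317.0 Ω below.
Lower section ‖ load = 308.7 Ω.
V_wiper = 23.7 × 308.7/(683.0 + 308.7) = 7.38 V.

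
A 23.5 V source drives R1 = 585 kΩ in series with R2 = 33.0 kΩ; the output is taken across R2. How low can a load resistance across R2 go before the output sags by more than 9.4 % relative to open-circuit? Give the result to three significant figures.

R_L(min) ≈ 301 kΩ

Output resistance R_th = R1‖R2 = (585 × 33.0)/618.0 = 31.24 kΩ.
The fractional drop is R_th/(R_th + R_L); requiring this ≤ 0.0940 gives R_L ≥ R_th(1/0.0940 − 1) = 31.24 × 9.638 = 301 kΩ.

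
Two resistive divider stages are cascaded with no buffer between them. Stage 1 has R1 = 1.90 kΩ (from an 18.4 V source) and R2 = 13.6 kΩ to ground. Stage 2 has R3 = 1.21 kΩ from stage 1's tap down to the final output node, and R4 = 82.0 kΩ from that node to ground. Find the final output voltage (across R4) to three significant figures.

Stage 2 presents R3+R4 = 83.21 kΩ as a load on stage 1's tap.
Stage 1's lower leg becomes R2‖(R3+R4) = 11.69 kΩ, so V_mid = 18.4 × 11.69/13.59 = 15.83 V.
Stage 2 is itself unloaded: V_out = V_mid × R4/(R3+R4) = 15.83 × 82.0/83.21 = 15.6 V.

V_out ≈ 15.6 V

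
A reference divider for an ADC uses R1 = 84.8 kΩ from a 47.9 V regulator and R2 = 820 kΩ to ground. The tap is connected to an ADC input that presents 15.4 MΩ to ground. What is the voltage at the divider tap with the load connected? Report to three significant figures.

The load sits in parallel with R2: R2‖R_L = (820 × 15400) / (820 + 15400) = 778.5 kΩ.
V_out = 47.9 × 778.5 / (84.8 + 778.5) = 47.9 × 778.5/863.3 = 43.2 V.
(Unloaded it would have been 43.4 V.)

V_out ≈ 43.2 V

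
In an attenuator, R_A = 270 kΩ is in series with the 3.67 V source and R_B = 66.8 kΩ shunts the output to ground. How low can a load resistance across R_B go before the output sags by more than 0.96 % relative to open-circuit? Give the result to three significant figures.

Output resistance R_th = R_A‖R_B = (270 × 66.8)/336.8 = 53.55 kΩ.
The fractional drop is R_th/(R_th + R_L); requiring this ≤ 0.00960 gives R_L ≥ R_th(1/0.00960 − 1) = 53.55 × 103.2 = 5.52 MΩ.

R_L(min) ≈ 5.52 MΩ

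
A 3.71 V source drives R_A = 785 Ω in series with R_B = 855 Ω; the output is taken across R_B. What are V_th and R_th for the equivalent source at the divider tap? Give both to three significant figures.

V_th = 1.93 V, R_th = 409 Ω

V_th is the open-circuit tap voltage: 3.71 × 855/(785 + 855) = 1.93 V.
With the supply zeroed, R_A and R_B appear in parallel from the tap: R_th = R_A‖R_B = (785 × 855)/1640 = 409 Ω.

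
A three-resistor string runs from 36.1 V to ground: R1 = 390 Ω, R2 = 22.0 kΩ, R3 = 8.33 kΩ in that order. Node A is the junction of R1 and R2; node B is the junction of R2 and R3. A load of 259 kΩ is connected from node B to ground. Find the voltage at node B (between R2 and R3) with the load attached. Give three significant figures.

At node B, R3 is in parallel with the load: R3‖R_L = 8070 Ω.
Below node A the resistance is R2 + (R3‖R_L) = 30070 Ω, so V_A = 36.1 × 30070/30460 = 35.64 V.
Then V_B = V_A × (R3‖R_L)/(R2 + R3‖R_L) = 35.64 × 8070/30070 = 9.56 V.

V ≈ 9.56 V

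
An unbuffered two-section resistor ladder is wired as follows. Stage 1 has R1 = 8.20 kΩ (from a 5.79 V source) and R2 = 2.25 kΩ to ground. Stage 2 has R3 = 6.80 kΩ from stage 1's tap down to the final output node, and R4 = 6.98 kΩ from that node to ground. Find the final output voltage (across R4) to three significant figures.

Stage 2 presents R3+R4 = 13.78 kΩ as a load on stage 1's tap.
Stage 1's lower leg becomes R2‖(R3+R4) = 1.934 kΩ, so V_mid = 5.79 × 1.934/10.13 = 1.105 V.
Stage 2 is itself unloaded: V_out = V_mid × R4/(R3+R4) = 1.105 × 6.98/13.78 = 0.560 V.

V_out ≈ 0.560 V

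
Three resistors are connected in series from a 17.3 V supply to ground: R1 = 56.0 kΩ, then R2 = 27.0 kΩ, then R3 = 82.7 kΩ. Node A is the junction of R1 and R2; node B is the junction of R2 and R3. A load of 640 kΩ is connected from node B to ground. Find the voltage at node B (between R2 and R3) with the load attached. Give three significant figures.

V ≈ 8.11 V

At node B, R3 is in parallel with the load: R3‖R_L = 73.24 kΩ.
Below node A the resistance is R2 + (R3‖R_L) = 100.2 kΩ, so V_A = 17.3 × 100.2/156.2 = 11.10 V.
Then V_B = V_A × (R3‖R_L)/(R2 + R3‖R_L) = 11.10 × 73.24/100.2 = 8.11 V.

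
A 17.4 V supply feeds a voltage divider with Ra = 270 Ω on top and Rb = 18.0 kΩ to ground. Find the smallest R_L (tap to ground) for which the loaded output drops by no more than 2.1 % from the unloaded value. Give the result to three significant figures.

R_L(min) ≈ 12.4 kΩ

Output resistance R_th = Ra‖Rb = (270 × 18000)/18270 = 266.0 Ω.
The fractional drop is R_th/(R_th + R_L); requiring this ≤ 0.0210 gives R_L ≥ R_th(1/0.0210 − 1) = 266.0 × 46.62 = 12.4 kΩ.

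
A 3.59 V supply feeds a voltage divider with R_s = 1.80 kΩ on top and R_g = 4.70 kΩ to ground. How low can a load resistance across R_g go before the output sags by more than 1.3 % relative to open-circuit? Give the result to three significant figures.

Output resistance R_th = R_s‖R_g = (1.80 × 4.70)/6.500 = 1.302 kΩ.
The fractional drop is R_th/(R_th + R_L); requiring this ≤ 0.0130 gives R_L ≥ R_th(1/0.0130 − 1) = 1.302 × 75.92 = 98.8 kΩ.

R_L(min) ≈ 98.8 kΩ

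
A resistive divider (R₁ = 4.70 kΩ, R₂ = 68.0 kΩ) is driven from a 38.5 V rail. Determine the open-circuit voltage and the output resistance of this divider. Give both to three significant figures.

V_th = 36.0 V, R_th = 4.40 kΩ

V_th is the open-circuit tap voltage: 38.5 × 68.0/(4.70 + 68.0) = 36.0 V.
With the supply zeroed, R₁ and R₂ appear in parallel from the tap: R_th = R₁‖R₂ = (4.70 × 68.0)/72.70 = 4.40 kΩ.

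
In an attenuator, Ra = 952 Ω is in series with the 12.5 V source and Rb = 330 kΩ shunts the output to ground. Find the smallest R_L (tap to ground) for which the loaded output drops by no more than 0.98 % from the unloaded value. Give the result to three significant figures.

R_L(min) ≈ 95.9 kΩ

Output resistance R_th = Ra‖Rb = (952 × 330000)/331000 = 949.3 Ω.
The fractional drop is R_th/(R_th + R_L); requiring this ≤ 0.00980 gives R_L ≥ R_th(1/0.00980 − 1) = 949.3 × 101.0 = 95.9 kΩ.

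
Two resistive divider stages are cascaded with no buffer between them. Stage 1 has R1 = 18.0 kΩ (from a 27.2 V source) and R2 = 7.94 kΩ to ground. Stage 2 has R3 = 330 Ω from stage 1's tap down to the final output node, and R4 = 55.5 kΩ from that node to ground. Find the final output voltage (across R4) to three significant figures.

Stage 2 presents R3+R4 = 55830 Ω as a load on stage 1's tap.
Stage 1's lower leg becomes R2‖(R3+R4) = 6951 Ω, so V_mid = 27.2 × 6951/24950 = 7.578 V.
Stage 2 is itself unloaded: V_out = V_mid × R4/(R3+R4) = 7.578 × 55500/55830 = 7.53 V.

V_out ≈ 7.53 V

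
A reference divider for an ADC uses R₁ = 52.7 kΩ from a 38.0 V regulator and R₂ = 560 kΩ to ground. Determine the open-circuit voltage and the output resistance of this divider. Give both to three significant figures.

V_th is the open-circuit tap voltage: 38.0 × 560/(52.7 + 560) = 34.7 V.
With the supply zeroed, R₁ and R₂ appear in parallel from the tap: R_th = R₁‖R₂ = (52.7 × 560)/612.7 = 48.2 kΩ.

V_th = 34.7 V, R_th = 48.2 kΩ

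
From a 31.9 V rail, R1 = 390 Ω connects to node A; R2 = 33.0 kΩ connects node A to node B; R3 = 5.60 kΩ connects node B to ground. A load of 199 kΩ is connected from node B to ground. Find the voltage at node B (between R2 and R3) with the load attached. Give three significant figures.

V ≈ 4.47 V

At node B, R3 is in parallel with the load: R3‖R_L = 5447 Ω.
Below node A the resistance is R2 + (R3‖R_L) = 38450 Ω, so V_A = 31.9 × 38450/38840 = 31.58 V.
Then V_B = V_A × (R3‖R_L)/(R2 + R3‖R_L) = 31.58 × 5447/38450 = 4.47 V.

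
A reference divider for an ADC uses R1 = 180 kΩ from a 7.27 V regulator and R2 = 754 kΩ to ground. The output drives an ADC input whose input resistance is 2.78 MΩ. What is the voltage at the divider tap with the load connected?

V_out ≈ 5.58 V

The load sits in parallel with R2: R2‖R_L = (754 × 2780) / (754 + 2780) = 593.1 kΩ.
V_out = 7.27 × 593.1 / (180 + 593.1) = 7.27 × 593.1/773.1 = 5.58 V.
(Unloaded it would have been 5.87 V.)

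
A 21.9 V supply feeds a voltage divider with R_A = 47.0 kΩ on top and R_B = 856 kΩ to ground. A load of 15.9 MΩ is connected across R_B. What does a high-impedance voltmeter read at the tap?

The load sits in parallel with R_B: R_B‖R_L = (856 × 15900) / (856 + 15900) = 812.3 kΩ.
V_out = 21.9 × 812.3 / (47.0 + 812.3) = 21.9 × 812.3/859.3 = 20.7 V.

V_out ≈ 20.7 V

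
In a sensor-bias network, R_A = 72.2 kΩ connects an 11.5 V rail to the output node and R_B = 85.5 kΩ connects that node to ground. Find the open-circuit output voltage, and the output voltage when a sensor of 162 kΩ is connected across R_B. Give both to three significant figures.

Open-circuit: V = 11.5 × 85.5/(72.2 + 85.5) = 6.23 V.
With the load, R_B becomes R_B‖R_L = 55.96 kΩ, so V = 11.5 × 55.96/128.2 = 5.02 V.

Unloaded: 6.23 V; loaded: 5.02 V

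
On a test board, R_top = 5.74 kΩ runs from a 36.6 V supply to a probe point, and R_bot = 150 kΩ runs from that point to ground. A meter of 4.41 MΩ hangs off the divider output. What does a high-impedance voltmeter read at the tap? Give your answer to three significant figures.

V_out ≈ 35.2 V

The load sits in parallel with R_bot: R_bot‖R_L = (150 × 4410) / (150 + 4410) = 145.1 kΩ.
V_out = 36.6 × 145.1 / (5.74 + 145.1) = 36.6 × 145.1/150.8 = 35.2 V.
(Unloaded it would have been 35.3 V.)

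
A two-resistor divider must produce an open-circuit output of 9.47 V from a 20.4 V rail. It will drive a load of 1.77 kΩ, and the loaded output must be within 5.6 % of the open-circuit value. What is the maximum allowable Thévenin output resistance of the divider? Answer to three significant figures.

R_th ≤ 105 Ω

Loading drop = R_th/(R_th + R_L) ≤ 0.0560, so R_th ≤ R_L · ε/(1−ε) = 1.77 kΩ × 0.0560/0.9440 = 105 Ω.
(Any R1, R2 with R2/(R1+R2) = 0.464 and R1‖R2 ≤ 105 Ω will meet the spec.)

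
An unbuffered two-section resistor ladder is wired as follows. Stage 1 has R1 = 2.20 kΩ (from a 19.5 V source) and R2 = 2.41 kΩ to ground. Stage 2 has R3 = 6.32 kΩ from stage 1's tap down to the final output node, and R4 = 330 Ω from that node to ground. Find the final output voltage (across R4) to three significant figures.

Stage 2 presents R3+R4 = 6650 Ω as a load on stage 1's tap.
Stage 1's lower leg becomes R2‖(R3+R4) = 1769 Ω, so V_mid = 19.5 × 1769/3969 = 8.691 V.
Stage 2 is itself unloaded: V_out = V_mid × R4/(R3+R4) = 8.691 × 330/6650 = 0.431 V.

V_out ≈ 0.431 V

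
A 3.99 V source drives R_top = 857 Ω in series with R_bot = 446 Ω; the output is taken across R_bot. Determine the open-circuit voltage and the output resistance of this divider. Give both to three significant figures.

V_th is the open-circuit tap voltage: 3.99 × 446/(857 + 446) = 1.37 V.
With the supply zeroed, R_top and R_bot appear in parallel from the tap: R_th = R_top‖R_bot = (857 × 446)/1303 = 293 Ω.

V_th = 1.37 V, R_th = 293 Ω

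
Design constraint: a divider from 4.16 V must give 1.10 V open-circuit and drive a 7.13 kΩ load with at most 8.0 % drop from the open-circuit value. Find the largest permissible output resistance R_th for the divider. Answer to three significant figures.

R_th ≤ 620 Ω

Loading drop = R_th/(R_th + R_L) ≤ 0.0800, so R_th ≤ R_L · ε/(1−ε) = 7.13 kΩ × 0.0800/0.9200 = 620 Ω.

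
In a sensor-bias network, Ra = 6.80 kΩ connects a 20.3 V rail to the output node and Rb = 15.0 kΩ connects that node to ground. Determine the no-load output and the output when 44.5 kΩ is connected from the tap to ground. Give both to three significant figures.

Open-circuit: V = 20.3 × 15.0/(6.80 + 15.0) = 14.0 V.
With the load, Rb becomes Rb‖R_L = 11.22 kΩ, so V = 20.3 × 11.22/18.02 = 12.6 V.

Unloaded: 14.0 V; loaded: 12.6 V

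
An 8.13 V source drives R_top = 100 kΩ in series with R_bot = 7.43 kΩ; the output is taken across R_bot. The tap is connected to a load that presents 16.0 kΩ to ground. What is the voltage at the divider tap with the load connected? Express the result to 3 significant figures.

V_out ≈ 0.393 V

The load sits in parallel with R_bot: R_bot‖R_L = (7.43 × 16.0) / (7.43 + 16.0) = 5.074 kΩ.
V_out = 8.13 × 5.074 / (100 + 5.074) = 8.13 × 5.074/105.1 = 0.393 V.
(Unloaded it would have been 0.562 V.)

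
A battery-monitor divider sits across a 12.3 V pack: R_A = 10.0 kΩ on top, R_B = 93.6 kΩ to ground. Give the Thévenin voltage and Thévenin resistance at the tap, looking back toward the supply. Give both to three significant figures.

V_th is the open-circuit tap voltage: 12.3 × 93.6/(10.0 + 93.6) = 11.1 V.
With the supply zeroed, R_A and R_B appear in parallel from the tap: R_th = R_A‖R_B = (10.0 × 93.6)/103.6 = 9.03 kΩ.

V_th = 11.1 V, R_th = 9.03 kΩ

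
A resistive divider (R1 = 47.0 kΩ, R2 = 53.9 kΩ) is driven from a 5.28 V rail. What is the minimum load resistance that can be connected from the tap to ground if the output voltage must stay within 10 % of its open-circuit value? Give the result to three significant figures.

R_L(min) ≈ 226 kΩ

Output resistance R_th = R1‖R2 = (47.0 × 53.9)/100.9 = 25.11 kΩ.
The fractional drop is R_th/(R_th + R_L); requiring this ≤ 0.100 gives R_L ≥ R_th(1/0.100 − 1) = 25.11 × 9.000 = 226 kΩ.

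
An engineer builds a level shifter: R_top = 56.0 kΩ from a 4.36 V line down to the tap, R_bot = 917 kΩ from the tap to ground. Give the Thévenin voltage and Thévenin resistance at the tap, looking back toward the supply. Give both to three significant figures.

V_th = 4.11 V, R_th = 52.8 kΩ

V_th is the open-circuit tap voltage: 4.36 × 917/(56.0 + 917) = 4.11 V.
With the supply zeroed, R_top and R_bot appear in parallel from the tap: R_th = R_top‖R_bot = (56.0 × 917)/973.0 = 52.8 kΩ.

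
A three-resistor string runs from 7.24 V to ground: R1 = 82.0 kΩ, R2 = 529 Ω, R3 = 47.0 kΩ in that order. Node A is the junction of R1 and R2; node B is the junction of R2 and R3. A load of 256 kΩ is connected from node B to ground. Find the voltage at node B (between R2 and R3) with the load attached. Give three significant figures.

At node B, R3 is in parallel with the load: R3‖R_L = 39710 Ω.
Below node A the resistance is R2 + (R3‖R_L) = 40240 Ω, so V_A = 7.24 × 40240/122200 = 2.383 V.
Then V_B = V_A × (R3‖R_L)/(R2 + R3‖R_L) = 2.383 × 39710/40240 = 2.35 V.

V ≈ 2.35 V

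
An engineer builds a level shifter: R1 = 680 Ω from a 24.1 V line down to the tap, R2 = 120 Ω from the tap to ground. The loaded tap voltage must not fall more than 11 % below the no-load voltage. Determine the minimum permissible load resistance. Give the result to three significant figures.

Output resistance R_th = R1‖R2 = (680 × 120)/800.0 = 102.0 Ω.
The fractional drop is R_th/(R_th + R_L); requiring this ≤ 0.110 gives R_L ≥ R_th(1/0.110 − 1) = 102.0 × 8.091 = 825 Ω.

R_L(min) ≈ 825 Ω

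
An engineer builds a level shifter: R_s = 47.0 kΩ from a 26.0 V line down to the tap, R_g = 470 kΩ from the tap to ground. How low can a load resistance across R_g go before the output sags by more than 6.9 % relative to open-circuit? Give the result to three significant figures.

R_L(min) ≈ 577 kΩ

Output resistance R_th = R_s‖R_g = (47.0 × 470)/517.0 = 42.73 kΩ.
The fractional drop is R_th/(R_th + R_L); requiring this ≤ 0.0690 gives R_L ≥ R_th(1/0.0690 − 1) = 42.73 × 13.49 = 577 kΩ.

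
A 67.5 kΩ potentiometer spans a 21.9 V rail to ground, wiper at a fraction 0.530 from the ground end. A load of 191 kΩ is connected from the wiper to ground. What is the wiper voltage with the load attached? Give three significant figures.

The wiper splits the pot into (1−α)R = 31.73 kΩ above and αR = 35.77 kΩ below.
Lower section ‖ load = 30.13 kΩ.
V_wiper = 21.9 × 30.13/(31.73 + 30.13) = 10.7 V.

V ≈ 10.7 V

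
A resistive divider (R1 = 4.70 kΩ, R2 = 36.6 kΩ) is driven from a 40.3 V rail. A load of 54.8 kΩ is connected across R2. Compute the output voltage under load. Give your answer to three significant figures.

V_out ≈ 33.2 V

The load sits in parallel with R2: R2‖R_L = (36.6 × 54.8) / (36.6 + 54.8) = 21.94 kΩ.
V_out = 40.3 × 21.94 / (4.70 + 21.94) = 40.3 × 21.94/26.64 = 33.2 V.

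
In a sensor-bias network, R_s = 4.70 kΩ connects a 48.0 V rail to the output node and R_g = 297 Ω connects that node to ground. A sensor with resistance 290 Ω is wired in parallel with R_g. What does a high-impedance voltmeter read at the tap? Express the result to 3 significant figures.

V_out ≈ 1.45 V

The load sits in parallel with R_g: R_g‖R_L = (297 × 290) / (297 + 290) = 146.7 Ω.
V_out = 48.0 × 146.7 / (4700 + 146.7) = 48.0 × 146.7/4847 = 1.45 V.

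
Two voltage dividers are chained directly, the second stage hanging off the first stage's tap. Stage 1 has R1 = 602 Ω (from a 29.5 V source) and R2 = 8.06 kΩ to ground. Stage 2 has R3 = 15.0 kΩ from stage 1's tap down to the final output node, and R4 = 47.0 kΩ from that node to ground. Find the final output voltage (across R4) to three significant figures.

Stage 2 presents R3+R4 = 62000 Ω as a load on stage 1's tap.
Stage 1's lower leg becomes R2‖(R3+R4) = 7133 Ω, so V_mid = 29.5 × 7133/7735 = 27.20 V.
Stage 2 is itself unloaded: V_out = V_mid × R4/(R3+R4) = 27.20 × 47000/62000 = 20.6 V.

V_out ≈ 20.6 V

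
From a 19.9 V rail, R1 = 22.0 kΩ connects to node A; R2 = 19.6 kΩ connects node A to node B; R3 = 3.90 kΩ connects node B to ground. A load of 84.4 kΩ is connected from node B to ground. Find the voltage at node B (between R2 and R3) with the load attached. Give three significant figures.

At node B, R3 is in parallel with the load: R3‖R_L = 3.728 kΩ.
Below node A the resistance is R2 + (R3‖R_L) = 23.33 kΩ, so V_A = 19.9 × 23.33/45.33 = 10.24 V.
Then V_B = V_A × (R3‖R_L)/(R2 + R3‖R_L) = 10.24 × 3.728/23.33 = 1.64 V.

V ≈ 1.64 V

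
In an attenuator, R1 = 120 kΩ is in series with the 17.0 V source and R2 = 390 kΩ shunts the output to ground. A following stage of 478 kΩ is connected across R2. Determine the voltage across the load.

The load sits in parallel with R2: R2‖R_L = (390 × 478) / (390 + 478) = 214.8 kΩ.
V_out = 17.0 × 214.8 / (120 + 214.8) = 17.0 × 214.8/334.8 = 10.9 V.
(Unloaded it would have been 13.0 V.)

V_out ≈ 10.9 V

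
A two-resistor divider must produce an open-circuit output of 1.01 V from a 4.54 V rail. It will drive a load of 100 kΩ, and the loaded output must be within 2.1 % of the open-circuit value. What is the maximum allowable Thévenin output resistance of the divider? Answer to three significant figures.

R_th ≤ 2.15 kΩ

Loading drop = R_th/(R_th + R_L) ≤ 0.0210, so R_th ≤ R_L · ε/(1−ε) = 100 kΩ × 0.0210/0.9790 = 2.15 kΩ.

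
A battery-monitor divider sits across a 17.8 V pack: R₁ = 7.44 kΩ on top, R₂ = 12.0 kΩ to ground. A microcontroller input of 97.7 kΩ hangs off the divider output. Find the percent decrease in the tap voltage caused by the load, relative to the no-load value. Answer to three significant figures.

4.49 %

The divider's output (Thévenin) resistance is R₁‖R₂ = 4.593 kΩ.
Fractional drop under load = R_th/(R_th + R_L) = 4.593 / (4.593 + 97.7) = 0.04490.
So the output falls by 4.49 %.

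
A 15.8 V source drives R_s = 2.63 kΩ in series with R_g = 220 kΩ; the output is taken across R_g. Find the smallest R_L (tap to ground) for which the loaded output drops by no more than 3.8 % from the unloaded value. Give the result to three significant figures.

R_L(min) ≈ 65.8 kΩ

Output resistance R_th = R_s‖R_g = (2.63 × 220)/222.6 = 2.599 kΩ.
The fractional drop is R_th/(R_th + R_L); requiring this ≤ 0.0380 gives R_L ≥ R_th(1/0.0380 − 1) = 2.599 × 25.32 = 65.8 kΩ.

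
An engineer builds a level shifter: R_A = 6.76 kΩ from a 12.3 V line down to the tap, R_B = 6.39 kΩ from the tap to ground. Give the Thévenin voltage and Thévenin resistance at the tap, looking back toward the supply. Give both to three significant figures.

V_th is the open-circuit tap voltage: 12.3 × 6.39/(6.76 + 6.39) = 5.98 V.
With the supply zeroed, R_A and R_B appear in parallel from the tap: R_th = R_A‖R_B = (6.76 × 6.39)/13.15 = 3.28 kΩ.

V_th = 5.98 V, R_th = 3.28 kΩ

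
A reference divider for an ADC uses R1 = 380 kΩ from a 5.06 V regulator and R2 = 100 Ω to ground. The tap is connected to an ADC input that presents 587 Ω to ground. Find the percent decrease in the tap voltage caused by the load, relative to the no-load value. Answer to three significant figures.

14.6 %

Unloaded V = 5.06 × 100/380100 = 0.0013312 V.
Loaded: R2‖R_L = 85.44 Ω, giving V = 5.06 × 85.44/380100 = 0.0011375 V.
Drop = (0.0013312 − 0.0011375) / 0.0013312 = 14.6 %.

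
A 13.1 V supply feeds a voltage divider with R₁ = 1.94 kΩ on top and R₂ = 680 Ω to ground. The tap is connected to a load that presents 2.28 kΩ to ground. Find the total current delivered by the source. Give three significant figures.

I ≈ 5.32 mA

R₂‖R_L = 523.8 Ω, so the source sees R₁ + R₂‖R_L = 2464 Ω.
I = 13.1 V / 2464 Ω = 5.32 mA.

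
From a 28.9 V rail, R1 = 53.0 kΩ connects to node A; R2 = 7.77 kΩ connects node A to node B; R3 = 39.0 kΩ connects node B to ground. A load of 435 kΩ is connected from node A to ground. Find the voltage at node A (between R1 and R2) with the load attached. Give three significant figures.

Below node A the series string R2+R3 = 46.77 kΩ sits in parallel with the 435 kΩ load: 42.23 kΩ.
V_A = 28.9 × 42.23/(53.0 + 42.23) = 12.8 V.

V ≈ 12.8 V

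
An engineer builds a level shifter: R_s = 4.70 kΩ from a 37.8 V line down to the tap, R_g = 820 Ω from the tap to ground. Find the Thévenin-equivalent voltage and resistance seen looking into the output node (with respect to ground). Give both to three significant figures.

V_th = 5.62 V, R_th = 698 Ω

V_th is the open-circuit tap voltage: 37.8 × 820/(4700 + 820) = 5.62 V.
With the supply zeroed, R_s and R_g appear in parallel from the tap: R_th = R_s‖R_g = (4700 × 820)/5520 = 698 Ω.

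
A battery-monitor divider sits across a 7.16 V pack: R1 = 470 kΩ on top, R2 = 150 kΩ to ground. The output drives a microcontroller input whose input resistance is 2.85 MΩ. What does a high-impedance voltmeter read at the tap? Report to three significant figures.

The load sits in parallel with R2: R2‖R_L = (150 × 2850) / (150 + 2850) = 142.5 kΩ.
V_out = 7.16 × 142.5 / (470 + 142.5) = 7.16 × 142.5/612.5 = 1.67 V.

V_out ≈ 1.67 V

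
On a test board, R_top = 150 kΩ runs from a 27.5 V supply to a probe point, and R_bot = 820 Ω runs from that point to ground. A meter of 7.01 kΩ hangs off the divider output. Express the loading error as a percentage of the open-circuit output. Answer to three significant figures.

Unloaded V = 27.5 × 820/150800 = 0.14952 V.
Loaded: R_bot‖R_L = 734.1 Ω, giving V = 27.5 × 734.1/150700 = 0.13393 V.
Drop = (0.14952 − 0.13393) / 0.14952 = 10.4 %.

10.4 %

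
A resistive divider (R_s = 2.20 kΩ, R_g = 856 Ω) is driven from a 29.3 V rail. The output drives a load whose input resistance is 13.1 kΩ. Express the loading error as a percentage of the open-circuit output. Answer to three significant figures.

4.49 %

The divider's output (Thévenin) resistance is R_s‖R_g = 616.2 Ω.
Fractional drop under load = R_th/(R_th + R_L) = 616.2 / (616.2 + 13100) = 0.04493.
So the output falls by 4.49 %.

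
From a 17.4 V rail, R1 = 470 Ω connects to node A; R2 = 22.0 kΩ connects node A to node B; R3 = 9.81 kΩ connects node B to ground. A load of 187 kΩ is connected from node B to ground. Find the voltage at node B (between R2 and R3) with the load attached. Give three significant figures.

At node B, R3 is in parallel with the load: R3‖R_L = 9321 Ω.
Below node A the resistance is R2 + (R3‖R_L) = 31320 Ω, so V_A = 17.4 × 31320/31790 = 17.14 V.
Then V_B = V_A × (R3‖R_L)/(R2 + R3‖R_L) = 17.14 × 9321/31320 = 5.10 V.

V ≈ 5.10 V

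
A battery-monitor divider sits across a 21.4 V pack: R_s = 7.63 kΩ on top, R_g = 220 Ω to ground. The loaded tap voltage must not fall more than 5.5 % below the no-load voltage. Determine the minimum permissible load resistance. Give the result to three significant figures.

R_L(min) ≈ 3.67 kΩ

Output resistance R_th = R_s‖R_g = (7630 × 220)/7850 = 213.8 Ω.
The fractional drop is R_th/(R_th + R_L); requiring this ≤ 0.0550 gives R_L ≥ R_th(1/0.0550 − 1) = 213.8 × 17.18 = 3.67 kΩ.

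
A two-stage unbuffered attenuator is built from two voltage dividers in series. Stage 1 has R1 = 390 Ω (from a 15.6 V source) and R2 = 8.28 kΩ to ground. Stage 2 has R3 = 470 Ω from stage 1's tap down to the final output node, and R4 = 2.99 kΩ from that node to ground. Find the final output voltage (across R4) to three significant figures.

V_out ≈ 11.6 V

Stage 2 presents R3+R4 = 3460 Ω as a load on stage 1's tap.
Stage 1's lower leg becomes R2‖(R3+R4) = 2440 Ω, so V_mid = 15.6 × 2440/2830 = 13.45 V.
Stage 2 is itself unloaded: V_out = V_mid × R4/(R3+R4) = 13.45 × 2990/3460 = 11.6 V.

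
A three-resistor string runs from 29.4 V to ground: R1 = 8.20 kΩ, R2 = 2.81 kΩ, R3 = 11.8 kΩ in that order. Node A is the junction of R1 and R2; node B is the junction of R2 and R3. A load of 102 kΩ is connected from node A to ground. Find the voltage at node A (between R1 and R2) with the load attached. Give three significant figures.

V ≈ 17.9 V

Below node A the series string R2+R3 = 14.61 kΩ sits in parallel with the 102 kΩ load: 12.78 kΩ.
V_A = 29.4 × 12.78/(8.20 + 12.78) = 17.9 V.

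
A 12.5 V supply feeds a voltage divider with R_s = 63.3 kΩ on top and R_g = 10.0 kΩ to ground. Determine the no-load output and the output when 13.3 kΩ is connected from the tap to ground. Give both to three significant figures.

Open-circuit: V = 12.5 × 10.0/(63.3 + 10.0) = 1.71 V.
With the load, R_g becomes R_g‖R_L = 5.708 kΩ, so V = 12.5 × 5.708/69.01 = 1.03 V.

Unloaded: 1.71 V; loaded: 1.03 V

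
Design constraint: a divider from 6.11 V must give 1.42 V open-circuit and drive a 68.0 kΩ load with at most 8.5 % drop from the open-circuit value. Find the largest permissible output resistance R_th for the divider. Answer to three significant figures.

R_th ≤ 6.32 kΩ

Loading drop = R_th/(R_th + R_L) ≤ 0.0850, so R_th ≤ R_L · ε/(1−ε) = 68.0 kΩ × 0.0850/0.9150 = 6.32 kΩ.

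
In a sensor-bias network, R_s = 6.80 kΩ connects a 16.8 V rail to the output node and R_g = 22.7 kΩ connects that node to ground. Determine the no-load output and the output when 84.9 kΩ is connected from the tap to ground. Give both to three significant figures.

Unloaded: 12.9 V; loaded: 12.2 V

Open-circuit: V = 16.8 × 22.7/(6.80 + 22.7) = 12.9 V.
With the load, R_g becomes R_g‖R_L = 17.91 kΩ, so V = 16.8 × 17.91/24.71 = 12.2 V.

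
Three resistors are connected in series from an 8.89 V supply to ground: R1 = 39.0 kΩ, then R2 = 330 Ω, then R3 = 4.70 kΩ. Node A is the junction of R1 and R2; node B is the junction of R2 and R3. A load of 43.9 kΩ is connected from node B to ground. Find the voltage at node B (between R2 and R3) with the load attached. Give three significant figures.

At node B, R3 is in parallel with the load: R3‖R_L = 4245 Ω.
Below node A the resistance is R2 + (R3‖R_L) = 4575 Ω, so V_A = 8.89 × 4575/43580 = 0.9335 V.
Then V_B = V_A × (R3‖R_L)/(R2 + R3‖R_L) = 0.9335 × 4245/4575 = 0.866 V.

V ≈ 0.866 V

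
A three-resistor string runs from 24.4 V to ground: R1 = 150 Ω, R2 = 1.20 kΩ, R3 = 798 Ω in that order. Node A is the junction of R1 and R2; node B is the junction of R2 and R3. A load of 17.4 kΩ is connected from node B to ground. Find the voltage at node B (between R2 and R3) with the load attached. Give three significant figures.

At node B, R3 is in parallel with the load: R3‖R_L = 763.0 Ω.
Below node A the resistance is R2 + (R3‖R_L) = 1963 Ω, so V_A = 24.4 × 1963/2113 = 22.67 V.
Then V_B = V_A × (R3‖R_L)/(R2 + R3‖R_L) = 22.67 × 763.0/1963 = 8.81 V.

V ≈ 8.81 V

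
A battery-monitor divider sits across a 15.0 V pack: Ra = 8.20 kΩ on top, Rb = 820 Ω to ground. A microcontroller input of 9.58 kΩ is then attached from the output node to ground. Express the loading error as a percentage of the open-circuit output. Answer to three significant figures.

7.22 %

The divider's output (Thévenin) resistance is Ra‖Rb = 745.5 Ω.
Fractional drop under load = R_th/(R_th + R_L) = 745.5 / (745.5 + 9580) = 0.07220.
So the output falls by 7.22 %.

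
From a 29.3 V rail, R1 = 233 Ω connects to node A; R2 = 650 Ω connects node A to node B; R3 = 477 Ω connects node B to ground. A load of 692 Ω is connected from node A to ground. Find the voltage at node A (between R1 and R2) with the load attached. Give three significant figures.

V ≈ 19.0 V

Below node A the series string R2+R3 = 1127 Ω sits in parallel with the 692 Ω load: 428.7 Ω.
V_A = 29.3 × 428.7/(233 + 428.7) = 19.0 V.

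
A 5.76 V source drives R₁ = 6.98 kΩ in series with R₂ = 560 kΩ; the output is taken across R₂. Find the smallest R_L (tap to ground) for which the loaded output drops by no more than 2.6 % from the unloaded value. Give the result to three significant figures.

Output resistance R_th = R₁‖R₂ = (6.98 × 560)/567.0 = 6.894 kΩ.
The fractional drop is R_th/(R_th + R_L); requiring this ≤ 0.0260 gives R_L ≥ R_th(1/0.0260 − 1) = 6.894 × 37.46 = 258 kΩ.

R_L(min) ≈ 258 kΩ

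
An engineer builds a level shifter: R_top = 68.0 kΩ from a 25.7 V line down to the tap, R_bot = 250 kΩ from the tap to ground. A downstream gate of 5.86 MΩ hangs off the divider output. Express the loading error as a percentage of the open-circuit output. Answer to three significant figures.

The divider's output (Thévenin) resistance is R_top‖R_bot = 53.46 kΩ.
Fractional drop under load = R_th/(R_th + R_L) = 53.46 / (53.46 + 5860) = 0.009040.
So the output falls by 0.904 %.

0.904 %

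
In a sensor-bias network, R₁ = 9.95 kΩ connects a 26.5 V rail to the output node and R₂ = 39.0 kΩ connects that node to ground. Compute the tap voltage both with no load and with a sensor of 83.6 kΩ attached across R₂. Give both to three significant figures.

Unloaded: 21.1 V; loaded: 19.3 V

Open-circuit: V = 26.5 × 39.0/(9.95 + 39.0) = 21.1 V.
With the load, R₂ becomes R₂‖R_L = 26.59 kΩ, so V = 26.5 × 26.59/36.54 = 19.3 V.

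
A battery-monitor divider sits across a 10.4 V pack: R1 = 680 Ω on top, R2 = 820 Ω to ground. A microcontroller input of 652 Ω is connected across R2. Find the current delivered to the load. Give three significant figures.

R2‖R_L = 363.2 Ω; V_out = 10.4 × 363.2/1043 = 3.621 V.
I_L = V_out / R_L = 3.621 / 652 Ω = 5.55 mA.

I_L ≈ 5.55 mA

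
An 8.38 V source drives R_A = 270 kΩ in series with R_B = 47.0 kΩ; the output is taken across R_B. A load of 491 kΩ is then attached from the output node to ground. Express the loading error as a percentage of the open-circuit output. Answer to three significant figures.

7.54 %

The divider's output (Thévenin) resistance is R_A‖R_B = 40.03 kΩ.
Fractional drop under load = R_th/(R_th + R_L) = 40.03 / (40.03 + 491) = 0.07538.
So the output falls by 7.54 %.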